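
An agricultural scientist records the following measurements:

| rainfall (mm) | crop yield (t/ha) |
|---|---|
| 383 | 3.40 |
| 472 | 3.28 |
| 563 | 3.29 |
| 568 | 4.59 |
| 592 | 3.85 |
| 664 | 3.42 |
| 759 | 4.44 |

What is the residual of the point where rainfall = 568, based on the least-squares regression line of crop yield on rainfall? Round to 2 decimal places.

0.85

n = 7, Σx = 4001, Σy = 26.27, Σxy = 15229.79, Σx² = 2376507
Sxx = Σx² − (Σx)²/n = 2376507 − 2286857.285714 = 89649.714286
Sxy = Σxy − (Σx)(Σy)/n = 15229.79 − 15015.181429 = 214.608571
b = Sxy/Sxx = 214.608571/89649.714286 = 0.002394
a = ȳ − b·x̄ = 3.752857 − 0.002394·571.571429 = 2.384597
ŷ(568) = 2.384597 + 0.002394·568 = 3.744308
residual = y − ŷ = 4.59 − 3.744308 = 0.845692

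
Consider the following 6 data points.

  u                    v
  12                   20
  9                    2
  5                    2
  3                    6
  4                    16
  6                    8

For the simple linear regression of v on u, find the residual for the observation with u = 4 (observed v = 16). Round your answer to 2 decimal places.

n = 6, Σx = 39, Σy = 54, Σxy = 398, Σx² = 311
Sxx = Σx² − (Σx)²/n = 311 − 253.5 = 57.5
Sxy = Σxy − (Σx)(Σy)/n = 398 − 351 = 47
b = Sxy/Sxx = 47/57.5 = 0.817391
a = ȳ − b·x̄ = 9 − 0.817391·6.5 = 3.686957
ŷ(4) = 3.686957 + 0.817391·4 = 6.956522
residual = y − ŷ = 16 − 6.956522 = 9.043478

9.04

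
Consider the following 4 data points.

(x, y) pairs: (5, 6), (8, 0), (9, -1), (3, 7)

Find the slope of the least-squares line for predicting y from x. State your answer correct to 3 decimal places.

-1.451

n = 4, Σx = 25, Σy = 12, Σxy = 42, Σx² = 179
Sxx = Σx² − (Σx)²/n = 179 − 156.25 = 22.75
Sxy = Σxy − (Σx)(Σy)/n = 42 − 75 = -33
b = Sxy/Sxx = -33/22.75 = -1.450549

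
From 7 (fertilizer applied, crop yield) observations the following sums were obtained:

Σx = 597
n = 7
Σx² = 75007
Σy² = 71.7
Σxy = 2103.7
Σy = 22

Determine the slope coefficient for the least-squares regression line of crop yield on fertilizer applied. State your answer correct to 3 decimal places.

Sxx = Σx² − (Σx)²/n = 75007 − 50915.571429 = 24091.428571
Sxy = Σxy − (Σx)(Σy)/n = 2103.7 − 1876.285714 = 227.414286
b = Sxy/Sxx = 227.414286/24091.428571 = 0.009440

0.009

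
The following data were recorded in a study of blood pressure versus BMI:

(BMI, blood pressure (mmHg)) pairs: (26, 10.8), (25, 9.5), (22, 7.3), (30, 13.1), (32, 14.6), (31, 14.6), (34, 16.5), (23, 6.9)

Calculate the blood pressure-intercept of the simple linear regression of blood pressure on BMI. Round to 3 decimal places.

n = 8, Σx = 223, Σy = 93.3, Σxy = 2711.4, Σx² = 6355
Sxx = Σx² − (Σx)²/n = 6355 − 6216.125 = 138.875
Sxy = Σxy − (Σx)(Σy)/n = 2711.4 − 2600.7375 = 110.6625
b = Sxy/Sxx = 110.6625/138.875 = 0.796850
a = ȳ − b·x̄ = 11.6625 − 0.796850·27.875 = -10.549685

-10.550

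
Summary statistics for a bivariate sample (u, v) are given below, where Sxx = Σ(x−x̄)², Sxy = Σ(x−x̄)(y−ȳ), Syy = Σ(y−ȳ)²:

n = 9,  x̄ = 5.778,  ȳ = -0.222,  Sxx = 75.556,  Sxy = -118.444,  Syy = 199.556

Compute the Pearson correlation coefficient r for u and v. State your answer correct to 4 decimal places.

-0.9646

r = Sxy/√(Sxx·Syy) = -118.444/√(15077.653136) = -118.444/122.791096 = -0.964598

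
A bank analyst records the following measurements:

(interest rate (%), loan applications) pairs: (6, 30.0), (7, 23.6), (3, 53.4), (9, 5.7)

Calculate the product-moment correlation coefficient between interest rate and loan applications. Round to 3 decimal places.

-0.999

n = 4, Σx = 25, Σy = 112.7, Σxy = 556.7, Σx² = 175, Σy² = 4341.01
Sxx = Σx² − (Σx)²/n = 175 − 156.25 = 18.75
Sxy = Σxy − (Σx)(Σy)/n = 556.7 − 704.375 = -147.675
Syy = Σy² − (Σy)²/n = 4341.01 − 3175.3225 = 1165.6875
r = Sxy/√(Sxx·Syy) = -147.675/√(21856.640625) = -147.675/147.839916 = -0.998884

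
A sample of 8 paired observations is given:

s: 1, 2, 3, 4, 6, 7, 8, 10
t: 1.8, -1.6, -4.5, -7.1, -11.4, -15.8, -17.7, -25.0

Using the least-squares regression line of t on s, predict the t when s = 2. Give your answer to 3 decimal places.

n = 8, Σx = 41, Σy = -81.3, Σxy = -613.9, Σx² = 279
Sxx = Σx² − (Σx)²/n = 279 − 210.125 = 68.875
Sxy = Σxy − (Σx)(Σy)/n = -613.9 − (-416.6625) = -197.2375
b = Sxy/Sxx = -197.2375/68.875 = -2.863702
a = ȳ − b·x̄ = -10.1625 − (-2.863702)·5.125 = 4.513975
ŷ(2) = a + b·2 = 4.513975 + (-2.863702)·2 = -1.213430

-1.213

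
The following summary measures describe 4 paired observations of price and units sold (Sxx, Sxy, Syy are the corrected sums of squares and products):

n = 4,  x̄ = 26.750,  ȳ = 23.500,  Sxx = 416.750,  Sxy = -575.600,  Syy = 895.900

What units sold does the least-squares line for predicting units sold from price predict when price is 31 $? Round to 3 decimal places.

17.630

b = Sxy/Sxx = -575.6/416.75 = -1.381164
a = ȳ − b·x̄ = 23.5 − (-1.381164)·26.75 = 60.446131
ŷ(31) = a + b·31 = 60.446131 + (-1.381164)·31 = 17.630054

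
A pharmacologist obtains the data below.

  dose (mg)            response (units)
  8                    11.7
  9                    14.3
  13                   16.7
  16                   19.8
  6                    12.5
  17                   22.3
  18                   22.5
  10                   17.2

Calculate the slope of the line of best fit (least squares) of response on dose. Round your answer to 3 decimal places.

0.883

n = 8, Σx = 97, Σy = 137, Σxy = 1787.3, Σx² = 1319
Sxx = Σx² − (Σx)²/n = 1319 − 1176.125 = 142.875
Sxy = Σxy − (Σx)(Σy)/n = 1787.3 − 1661.125 = 126.175
b = Sxy/Sxx = 126.175/142.875 = 0.883115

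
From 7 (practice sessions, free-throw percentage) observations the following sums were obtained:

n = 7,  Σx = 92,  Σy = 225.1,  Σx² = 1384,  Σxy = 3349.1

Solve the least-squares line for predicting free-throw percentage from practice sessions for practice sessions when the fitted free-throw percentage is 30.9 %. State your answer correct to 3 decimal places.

12.580

Sxx = Σx² − (Σx)²/n = 1384 − 1209.142857 = 174.857143
Sxy = Σxy − (Σx)(Σy)/n = 3349.1 − 2958.457143 = 390.642857
b = Sxy/Sxx = 390.642857/174.857143 = 2.234069
a = ȳ − b·x̄ = 32.157143 − 2.234069·13.142857 = 2.795098
Set a + b·x = 30.9: x = (30.9 − 2.795098) / 2.234069 = 12.580143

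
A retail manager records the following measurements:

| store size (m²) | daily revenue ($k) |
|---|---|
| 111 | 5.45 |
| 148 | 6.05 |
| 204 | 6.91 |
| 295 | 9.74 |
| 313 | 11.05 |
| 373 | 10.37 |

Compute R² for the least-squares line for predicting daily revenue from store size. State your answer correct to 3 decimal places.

0.915

n = 6, Σx = 1444, Σy = 49.57, Σxy = 13109.95, Σx² = 399964, Σy² = 438.5601
Sxx = Σx² − (Σx)²/n = 399964 − 347522.666667 = 52441.333333
Sxy = Σxy − (Σx)(Σy)/n = 13109.95 − 11929.846667 = 1180.103333
Syy = Σy² − (Σy)²/n = 438.5601 − 409.530817 = 29.029283
R² = Sxy²/(Sxx·Syy) = (1180.103333)²/(52441.333333·29.029283) = 0.914808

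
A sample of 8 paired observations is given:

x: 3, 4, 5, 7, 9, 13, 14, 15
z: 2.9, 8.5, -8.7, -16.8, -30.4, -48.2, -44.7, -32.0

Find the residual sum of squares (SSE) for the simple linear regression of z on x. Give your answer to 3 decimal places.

502.898

n = 8, Σx = 70, Σy = -169.4, Σxy = -2124.4, Σx² = 770, Σy² = 6708.08
Sxx = Σx² − (Σx)²/n = 770 − 612.5 = 157.5
Sxy = Σxy − (Σx)(Σy)/n = -2124.4 − (-1482.25) = -642.15
Syy = Σy² − (Σy)²/n = 6708.08 − 3587.045 = 3121.035
b = Sxy/Sxx = -642.15/157.5 = -4.077143
SSE = Syy − b·Sxy = 3121.035 − (-4.077143)·(-642.15) = 502.897714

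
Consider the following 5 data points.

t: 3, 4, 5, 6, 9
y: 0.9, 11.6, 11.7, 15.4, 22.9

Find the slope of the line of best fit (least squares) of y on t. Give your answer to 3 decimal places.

n = 5, Σx = 27, Σy = 62.5, Σxy = 406.1, Σx² = 167
Sxx = Σx² − (Σx)²/n = 167 − 145.8 = 21.2
Sxy = Σxy − (Σx)(Σy)/n = 406.1 − 337.5 = 68.6
b = Sxy/Sxx = 68.6/21.2 = 3.235849

3.236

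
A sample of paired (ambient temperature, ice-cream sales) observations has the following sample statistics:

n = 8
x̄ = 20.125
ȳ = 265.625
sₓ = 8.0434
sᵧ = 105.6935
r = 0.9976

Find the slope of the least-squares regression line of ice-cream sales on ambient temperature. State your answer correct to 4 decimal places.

b = r · sᵧ/sₓ = 0.9976 · 105.6935/8.0434 = 13.108864

13.1089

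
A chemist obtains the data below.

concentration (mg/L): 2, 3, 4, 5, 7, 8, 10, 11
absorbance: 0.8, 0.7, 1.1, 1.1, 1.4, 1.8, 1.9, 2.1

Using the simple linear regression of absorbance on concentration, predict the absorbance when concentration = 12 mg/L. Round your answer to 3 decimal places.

2.259

n = 8, Σx = 50, Σy = 10.9, Σxy = 79.9, Σx² = 388
Sxx = Σx² − (Σx)²/n = 388 − 312.5 = 75.5
Sxy = Σxy − (Σx)(Σy)/n = 79.9 − 68.125 = 11.775
b = Sxy/Sxx = 11.775/75.5 = 0.155960
a = ȳ − b·x̄ = 1.3625 − 0.155960·6.25 = 0.387748
ŷ(12) = a + b·12 = 0.387748 + 0.155960·12 = 2.259272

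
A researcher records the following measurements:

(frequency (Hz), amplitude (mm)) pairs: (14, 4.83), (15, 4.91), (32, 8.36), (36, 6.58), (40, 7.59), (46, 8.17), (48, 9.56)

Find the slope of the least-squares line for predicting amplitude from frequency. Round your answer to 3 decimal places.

n = 7, Σx = 231, Σy = 50, Σxy = 1783.97, Σx² = 8761
Sxx = Σx² − (Σx)²/n = 8761 − 7623 = 1138
Sxy = Σxy − (Σx)(Σy)/n = 1783.97 − 1650 = 133.97
b = Sxy/Sxx = 133.97/1138 = 0.117724

0.118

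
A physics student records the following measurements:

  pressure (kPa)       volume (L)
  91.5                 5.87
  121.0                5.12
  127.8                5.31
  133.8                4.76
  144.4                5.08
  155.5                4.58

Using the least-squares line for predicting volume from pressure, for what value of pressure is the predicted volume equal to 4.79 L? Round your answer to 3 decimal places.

n = 6, Σx = 774, Σy = 30.72, Σxy = 3917.873, Σx² = 102280.14
Sxx = Σx² − (Σx)²/n = 102280.14 − 99846 = 2434.14
Sxy = Σxy − (Σx)(Σy)/n = 3917.873 − 3962.88 = -45.007
b = Sxy/Sxx = -45.007/2434.14 = -0.018490
a = ȳ − b·x̄ = 5.12 − (-0.018490)·129 = 7.505197
Set a + b·x = 4.79: x = (4.79 − 7.505197) / (-0.018490) = 146.847584

146.848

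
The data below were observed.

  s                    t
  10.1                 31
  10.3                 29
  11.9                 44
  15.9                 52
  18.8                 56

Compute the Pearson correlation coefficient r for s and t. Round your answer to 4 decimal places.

0.9410

n = 5, Σx = 67, Σy = 212, Σxy = 3015, Σx² = 955.96, Σy² = 9578
Sxx = Σx² − (Σx)²/n = 955.96 − 897.8 = 58.16
Sxy = Σxy − (Σx)(Σy)/n = 3015 − 2840.8 = 174.2
Syy = Σy² − (Σy)²/n = 9578 − 8988.8 = 589.2
r = Sxy/√(Sxx·Syy) = 174.2/√(34267.872) = 174.2/185.115834 = 0.941032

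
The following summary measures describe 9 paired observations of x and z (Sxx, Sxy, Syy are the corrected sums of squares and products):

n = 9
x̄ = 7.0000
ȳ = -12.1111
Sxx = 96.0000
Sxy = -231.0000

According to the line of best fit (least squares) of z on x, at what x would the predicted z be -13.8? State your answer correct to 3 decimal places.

b = Sxy/Sxx = -231/96 = -2.40625
a = ȳ − b·x̄ = -12.1111 − (-2.40625)·7 = 4.73265
Set a + b·x = -13.8: x = (-13.8 − 4.73265) / (-2.40625) = 7.701881

7.702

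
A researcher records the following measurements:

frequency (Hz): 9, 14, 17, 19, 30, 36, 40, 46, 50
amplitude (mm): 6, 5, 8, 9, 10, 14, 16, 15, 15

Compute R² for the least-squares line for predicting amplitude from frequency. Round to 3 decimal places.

n = 9, Σx = 261, Σy = 98, Σxy = 3315, Σx² = 9339, Σy² = 1208
Sxx = Σx² − (Σx)²/n = 9339 − 7569 = 1770
Sxy = Σxy − (Σx)(Σy)/n = 3315 − 2842 = 473
Syy = Σy² − (Σy)²/n = 1208 − 1067.111111 = 140.888889
R² = Sxy²/(Sxx·Syy) = (473)²/(1770·140.888889) = 0.897165

0.897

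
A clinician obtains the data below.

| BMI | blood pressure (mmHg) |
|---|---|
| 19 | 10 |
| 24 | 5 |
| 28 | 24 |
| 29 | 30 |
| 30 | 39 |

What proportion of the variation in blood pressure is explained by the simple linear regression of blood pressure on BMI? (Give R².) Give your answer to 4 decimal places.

0.7077

n = 5, Σx = 130, Σy = 108, Σxy = 3022, Σx² = 3462, Σy² = 3122
Sxx = Σx² − (Σx)²/n = 3462 − 3380 = 82
Sxy = Σxy − (Σx)(Σy)/n = 3022 − 2808 = 214
Syy = Σy² − (Σy)²/n = 3122 − 2332.8 = 789.2
R² = Sxy²/(Sxx·Syy) = (214)²/(82·789.2) = 0.707663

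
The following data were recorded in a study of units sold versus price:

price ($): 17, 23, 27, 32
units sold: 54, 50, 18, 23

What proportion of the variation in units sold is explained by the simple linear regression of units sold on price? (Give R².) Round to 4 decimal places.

n = 4, Σx = 99, Σy = 145, Σxy = 3290, Σx² = 2571, Σy² = 6269
Sxx = Σx² − (Σx)²/n = 2571 − 2450.25 = 120.75
Sxy = Σxy − (Σx)(Σy)/n = 3290 − 3588.75 = -298.75
Syy = Σy² − (Σy)²/n = 6269 − 5256.25 = 1012.75
R² = Sxy²/(Sxx·Syy) = (-298.75)²/(120.75·1012.75) = 0.729838

0.7298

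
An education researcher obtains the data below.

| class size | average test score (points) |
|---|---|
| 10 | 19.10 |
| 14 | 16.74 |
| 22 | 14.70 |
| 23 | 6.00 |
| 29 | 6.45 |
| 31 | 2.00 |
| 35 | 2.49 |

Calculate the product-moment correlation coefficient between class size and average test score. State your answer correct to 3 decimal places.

-0.933

n = 7, Σx = 164, Σy = 67.48, Σxy = 1222.96, Σx² = 4336, Σy² = 948.9302
Sxx = Σx² − (Σx)²/n = 4336 − 3842.285714 = 493.714286
Sxy = Σxy − (Σx)(Σy)/n = 1222.96 − 1580.96 = -358
Syy = Σy² − (Σy)²/n = 948.9302 − 650.5072 = 298.423
r = Sxy/√(Sxx·Syy) = -358/√(147335.698286) = -358/383.843325 = -0.932672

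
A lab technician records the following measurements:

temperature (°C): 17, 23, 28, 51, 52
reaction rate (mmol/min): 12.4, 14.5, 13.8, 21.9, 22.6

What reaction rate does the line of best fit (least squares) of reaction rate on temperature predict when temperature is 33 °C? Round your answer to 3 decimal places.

n = 5, Σx = 171, Σy = 85.2, Σxy = 3222.8, Σx² = 6907
Sxx = Σx² − (Σx)²/n = 6907 − 5848.2 = 1058.8
Sxy = Σxy − (Σx)(Σy)/n = 3222.8 − 2913.84 = 308.96
b = Sxy/Sxx = 308.96/1058.8 = 0.291802
a = ȳ − b·x̄ = 17.04 − 0.291802·34.2 = 7.060370
ŷ(33) = a + b·33 = 7.060370 + 0.291802·33 = 16.689838

16.690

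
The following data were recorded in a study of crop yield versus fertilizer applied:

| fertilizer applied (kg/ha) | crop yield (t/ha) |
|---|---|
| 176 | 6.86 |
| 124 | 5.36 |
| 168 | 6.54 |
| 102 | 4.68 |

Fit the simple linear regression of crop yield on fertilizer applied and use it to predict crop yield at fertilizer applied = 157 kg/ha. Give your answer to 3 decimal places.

6.277

n = 4, Σx = 570, Σy = 23.44, Σxy = 3448.08, Σx² = 84980
Sxx = Σx² − (Σx)²/n = 84980 − 81225 = 3755
Sxy = Σxy − (Σx)(Σy)/n = 3448.08 − 3340.2 = 107.88
b = Sxy/Sxx = 107.88/3755 = 0.028730
a = ȳ − b·x̄ = 5.86 − 0.028730·142.5 = 1.766019
ŷ(157) = a + b·157 = 1.766019 + 0.028730·157 = 6.276581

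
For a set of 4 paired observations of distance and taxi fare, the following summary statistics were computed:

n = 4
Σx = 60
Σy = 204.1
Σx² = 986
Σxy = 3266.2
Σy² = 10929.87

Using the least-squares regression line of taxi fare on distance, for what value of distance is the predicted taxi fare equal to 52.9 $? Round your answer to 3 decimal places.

15.788

Sxx = Σx² − (Σx)²/n = 986 − 900 = 86
Sxy = Σxy − (Σx)(Σy)/n = 3266.2 − 3061.5 = 204.7
b = Sxy/Sxx = 204.7/86 = 2.380233
a = ȳ − b·x̄ = 51.025 − 2.380233·15 = 15.321512
Set a + b·x = 52.9: x = (52.9 − 15.321512) / 2.380233 = 15.787738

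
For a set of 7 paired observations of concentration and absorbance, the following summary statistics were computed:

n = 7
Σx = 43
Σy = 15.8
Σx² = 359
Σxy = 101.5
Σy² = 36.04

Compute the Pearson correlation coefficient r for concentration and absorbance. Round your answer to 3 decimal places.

0.743

Sxx = Σx² − (Σx)²/n = 359 − 264.142857 = 94.857143
Sxy = Σxy − (Σx)(Σy)/n = 101.5 − 97.057143 = 4.442857
Syy = Σy² − (Σy)²/n = 36.04 − 35.662857 = 0.377143
r = Sxy/√(Sxx·Syy) = 4.442857/√(35.774694) = 4.442857/5.981195 = 0.742804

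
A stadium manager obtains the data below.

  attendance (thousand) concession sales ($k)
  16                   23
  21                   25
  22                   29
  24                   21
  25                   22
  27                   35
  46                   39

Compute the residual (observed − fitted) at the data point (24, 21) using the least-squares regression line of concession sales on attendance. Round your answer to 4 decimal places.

-5.6693

n = 7, Σx = 181, Σy = 194, Σxy = 5324, Σx² = 5227
Sxx = Σx² − (Σx)²/n = 5227 − 4680.142857 = 546.857143
Sxy = Σxy − (Σx)(Σy)/n = 5324 − 5016.285714 = 307.714286
b = Sxy/Sxx = 307.714286/546.857143 = 0.562696
a = ȳ − b·x̄ = 27.714286 − 0.562696·25.857143 = 13.164577
ŷ(24) = 13.164577 + 0.562696·24 = 26.669279
residual = y − ŷ = 21 − 26.669279 = -5.669279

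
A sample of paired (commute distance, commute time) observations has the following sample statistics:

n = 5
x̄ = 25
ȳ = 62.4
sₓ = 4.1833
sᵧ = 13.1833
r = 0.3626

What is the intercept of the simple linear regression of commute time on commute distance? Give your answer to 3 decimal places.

b = r · sᵧ/sₓ = 0.3626 · 13.1833/4.1833 = 1.142702
a = ȳ − b·x̄ = 62.4 − 1.142702·25 = 33.832454

33.832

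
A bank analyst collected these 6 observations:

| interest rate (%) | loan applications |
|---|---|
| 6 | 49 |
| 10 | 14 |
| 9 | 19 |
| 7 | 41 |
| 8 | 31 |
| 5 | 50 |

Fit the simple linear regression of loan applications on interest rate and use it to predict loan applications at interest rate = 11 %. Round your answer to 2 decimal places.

6.00

n = 6, Σx = 45, Σy = 204, Σxy = 1390, Σx² = 355
Sxx = Σx² − (Σx)²/n = 355 − 337.5 = 17.5
Sxy = Σxy − (Σx)(Σy)/n = 1390 − 1530 = -140
b = Sxy/Sxx = -140/17.5 = -8
a = ȳ − b·x̄ = 34 − (-8)·7.5 = 94
ŷ(11) = a + b·11 = 94 + (-8)·11 = 6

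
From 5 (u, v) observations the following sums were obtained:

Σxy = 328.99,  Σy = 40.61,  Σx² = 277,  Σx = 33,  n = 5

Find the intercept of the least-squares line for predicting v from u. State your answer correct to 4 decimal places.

Sxx = Σx² − (Σx)²/n = 277 − 217.8 = 59.2
Sxy = Σxy − (Σx)(Σy)/n = 328.99 − 268.026 = 60.964
b = Sxy/Sxx = 60.964/59.2 = 1.029797
a = ȳ − b·x̄ = 8.122 − 1.029797·6.6 = 1.325338

1.3253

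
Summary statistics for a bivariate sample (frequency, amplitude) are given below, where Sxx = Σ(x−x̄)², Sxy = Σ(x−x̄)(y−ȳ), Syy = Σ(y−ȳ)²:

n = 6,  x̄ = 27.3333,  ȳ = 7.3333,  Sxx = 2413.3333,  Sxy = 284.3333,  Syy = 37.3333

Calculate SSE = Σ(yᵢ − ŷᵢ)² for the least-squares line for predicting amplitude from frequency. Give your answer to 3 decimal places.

3.834

b = Sxy/Sxx = 284.3333/2413.3333 = 0.117818
SSE = Syy − b·Sxy = 37.3333 − 0.117818·284.3333 = 3.833814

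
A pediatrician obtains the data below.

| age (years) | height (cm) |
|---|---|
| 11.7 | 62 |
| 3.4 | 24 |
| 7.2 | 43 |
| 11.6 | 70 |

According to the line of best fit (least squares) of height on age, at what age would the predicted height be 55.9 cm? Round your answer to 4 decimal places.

9.6830

n = 4, Σx = 33.9, Σy = 199, Σxy = 1928.6, Σx² = 334.85
Sxx = Σx² − (Σx)²/n = 334.85 − 287.3025 = 47.5475
Sxy = Σxy − (Σx)(Σy)/n = 1928.6 − 1686.525 = 242.075
b = Sxy/Sxx = 242.075/47.5475 = 5.091225
a = ȳ − b·x̄ = 49.75 − 5.091225·8.475 = 6.601872
Set a + b·x = 55.9: x = (55.9 − 6.601872) / 5.091225 = 9.682961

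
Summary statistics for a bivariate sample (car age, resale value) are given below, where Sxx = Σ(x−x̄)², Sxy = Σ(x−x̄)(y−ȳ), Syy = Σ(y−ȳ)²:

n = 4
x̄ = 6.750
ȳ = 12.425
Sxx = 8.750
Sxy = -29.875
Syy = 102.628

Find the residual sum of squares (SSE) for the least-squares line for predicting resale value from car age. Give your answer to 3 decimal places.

0.626

b = Sxy/Sxx = -29.875/8.75 = -3.414286
SSE = Syy − b·Sxy = 102.628 − (-3.414286)·(-29.875) = 0.626214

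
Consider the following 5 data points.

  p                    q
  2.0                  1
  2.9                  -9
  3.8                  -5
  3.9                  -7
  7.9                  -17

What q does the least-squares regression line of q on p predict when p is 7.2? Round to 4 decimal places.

n = 5, Σx = 20.5, Σy = -37, Σxy = -204.7, Σx² = 104.47
Sxx = Σx² − (Σx)²/n = 104.47 − 84.05 = 20.42
Sxy = Σxy − (Σx)(Σy)/n = -204.7 − (-151.7) = -53
b = Sxy/Sxx = -53/20.42 = -2.595495
a = ȳ − b·x̄ = -7.4 − (-2.595495)·4.1 = 3.241528
ŷ(7.2) = a + b·7.2 = 3.241528 + (-2.595495)·7.2 = -15.446033

-15.4460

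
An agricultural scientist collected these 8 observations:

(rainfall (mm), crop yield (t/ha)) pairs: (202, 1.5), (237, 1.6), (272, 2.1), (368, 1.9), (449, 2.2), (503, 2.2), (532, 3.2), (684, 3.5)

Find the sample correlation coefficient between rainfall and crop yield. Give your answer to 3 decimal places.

0.906

n = 8, Σx = 3247, Σy = 18.2, Σxy = 8143.4, Σx² = 1511871, Σy² = 45
Sxx = Σx² − (Σx)²/n = 1511871 − 1317876.125 = 193994.875
Sxy = Σxy − (Σx)(Σy)/n = 8143.4 − 7386.925 = 756.475
Syy = Σy² − (Σy)²/n = 45 − 41.405 = 3.595
r = Sxy/√(Sxx·Syy) = 756.475/√(697411.575625) = 756.475/835.111714 = 0.905837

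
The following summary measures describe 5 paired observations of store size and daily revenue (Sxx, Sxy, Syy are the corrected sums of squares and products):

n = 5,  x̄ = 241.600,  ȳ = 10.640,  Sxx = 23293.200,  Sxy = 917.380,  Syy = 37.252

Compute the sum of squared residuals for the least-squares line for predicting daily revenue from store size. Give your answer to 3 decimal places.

1.122

b = Sxy/Sxx = 917.38/23293.2 = 0.039384
SSE = Syy − b·Sxy = 37.252 − 0.039384·917.38 = 1.121882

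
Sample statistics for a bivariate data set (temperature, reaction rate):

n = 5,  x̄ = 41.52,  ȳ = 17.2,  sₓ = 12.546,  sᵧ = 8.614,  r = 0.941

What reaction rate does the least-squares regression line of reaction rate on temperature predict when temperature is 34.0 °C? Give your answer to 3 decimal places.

b = r · sᵧ/sₓ = 0.941 · 8.614/12.546 = 0.646084
a = ȳ − b·x̄ = 17.2 − 0.646084·41.52 = -9.625421
ŷ(34.0) = a + b·34.0 = -9.625421 + 0.646084·34 = 12.341446

12.341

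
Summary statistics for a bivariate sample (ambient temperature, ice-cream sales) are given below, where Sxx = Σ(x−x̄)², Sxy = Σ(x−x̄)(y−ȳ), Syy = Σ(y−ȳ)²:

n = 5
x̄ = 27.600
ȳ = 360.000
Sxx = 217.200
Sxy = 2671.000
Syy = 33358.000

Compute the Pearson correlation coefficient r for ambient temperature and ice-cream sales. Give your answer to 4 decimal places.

r = Sxy/√(Sxx·Syy) = 2671/√(7245357.6) = 2671/2691.720193 = 0.992302

0.9923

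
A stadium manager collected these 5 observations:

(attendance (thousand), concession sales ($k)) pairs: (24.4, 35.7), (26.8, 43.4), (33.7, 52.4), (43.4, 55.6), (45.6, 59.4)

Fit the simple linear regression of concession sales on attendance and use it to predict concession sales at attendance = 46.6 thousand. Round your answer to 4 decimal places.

60.6173

n = 5, Σx = 173.9, Σy = 246.5, Σxy = 8921.76, Σx² = 6412.21
Sxx = Σx² − (Σx)²/n = 6412.21 − 6048.242 = 363.968
Sxy = Σxy − (Σx)(Σy)/n = 8921.76 − 8573.27 = 348.49
b = Sxy/Sxx = 348.49/363.968 = 0.957474
a = ȳ − b·x̄ = 49.3 − 0.957474·34.78 = 15.999044
ŷ(46.6) = a + b·46.6 = 15.999044 + 0.957474·46.6 = 60.617346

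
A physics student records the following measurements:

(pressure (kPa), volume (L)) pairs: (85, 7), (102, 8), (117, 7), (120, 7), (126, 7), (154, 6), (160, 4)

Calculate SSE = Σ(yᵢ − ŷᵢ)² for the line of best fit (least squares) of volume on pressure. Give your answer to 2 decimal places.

n = 7, Σx = 864, Σy = 46, Σxy = 5516, Σx² = 110910, Σy² = 312
Sxx = Σx² − (Σx)²/n = 110910 − 106642.285714 = 4267.714286
Sxy = Σxy − (Σx)(Σy)/n = 5516 − 5677.714286 = -161.714286
Syy = Σy² − (Σy)²/n = 312 − 302.285714 = 9.714286
b = Sxy/Sxx = -161.714286/4267.714286 = -0.037892
SSE = Syy − b·Sxy = 9.714286 − (-0.037892)·(-161.714286) = 3.586530

3.59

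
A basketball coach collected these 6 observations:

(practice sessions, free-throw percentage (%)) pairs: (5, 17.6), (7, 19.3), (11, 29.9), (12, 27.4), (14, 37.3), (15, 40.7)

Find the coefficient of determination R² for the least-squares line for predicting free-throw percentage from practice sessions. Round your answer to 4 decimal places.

0.9332

n = 6, Σx = 64, Σy = 172.2, Σxy = 2013.5, Σx² = 760, Σy² = 5374.8
Sxx = Σx² − (Σx)²/n = 760 − 682.666667 = 77.333333
Sxy = Σxy − (Σx)(Σy)/n = 2013.5 − 1836.8 = 176.7
Syy = Σy² − (Σy)²/n = 5374.8 − 4942.14 = 432.66
R² = Sxy²/(Sxx·Syy) = (176.7)²/(77.333333·432.66) = 0.933168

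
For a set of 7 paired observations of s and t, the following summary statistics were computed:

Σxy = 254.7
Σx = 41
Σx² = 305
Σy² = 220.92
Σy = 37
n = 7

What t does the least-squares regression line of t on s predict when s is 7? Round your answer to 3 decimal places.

Sxx = Σx² − (Σx)²/n = 305 − 240.142857 = 64.857143
Sxy = Σxy − (Σx)(Σy)/n = 254.7 − 216.714286 = 37.985714
b = Sxy/Sxx = 37.985714/64.857143 = 0.585683
a = ȳ − b·x̄ = 5.285714 − 0.585683·5.857143 = 1.855286
ŷ(7) = a + b·7 = 1.855286 + 0.585683·7 = 5.955066

5.955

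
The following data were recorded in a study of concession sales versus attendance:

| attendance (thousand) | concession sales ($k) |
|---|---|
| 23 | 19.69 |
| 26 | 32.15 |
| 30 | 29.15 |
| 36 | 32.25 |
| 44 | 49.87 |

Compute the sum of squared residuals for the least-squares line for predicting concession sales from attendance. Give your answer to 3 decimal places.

85.433

n = 5, Σx = 159, Σy = 163.11, Σxy = 5518.55, Σx² = 5337, Σy² = 5798.1205
Sxx = Σx² − (Σx)²/n = 5337 − 5056.2 = 280.8
Sxy = Σxy − (Σx)(Σy)/n = 5518.55 − 5186.898 = 331.652
Syy = Σy² − (Σy)²/n = 5798.1205 − 5320.97442 = 477.14608
b = Sxy/Sxx = 331.652/280.8 = 1.181097
SSE = Syy − b·Sxy = 477.14608 − 1.181097·331.652 = 85.432942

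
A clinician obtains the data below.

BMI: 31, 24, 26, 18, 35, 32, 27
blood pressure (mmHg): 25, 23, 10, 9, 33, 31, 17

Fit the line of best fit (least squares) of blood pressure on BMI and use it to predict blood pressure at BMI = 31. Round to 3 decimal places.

26.000

n = 7, Σx = 193, Σy = 148, Σxy = 4355, Σx² = 5515
Sxx = Σx² − (Σx)²/n = 5515 − 5321.285714 = 193.714286
Sxy = Σxy − (Σx)(Σy)/n = 4355 − 4080.571429 = 274.428571
b = Sxy/Sxx = 274.428571/193.714286 = 1.416667
a = ȳ − b·x̄ = 21.142857 − 1.416667·27.571429 = -17.916667
ŷ(31) = a + b·31 = -17.916667 + 1.416667·31 = 26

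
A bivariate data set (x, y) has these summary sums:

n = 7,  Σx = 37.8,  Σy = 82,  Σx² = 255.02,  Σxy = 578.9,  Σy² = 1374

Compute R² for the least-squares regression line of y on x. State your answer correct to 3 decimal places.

Sxx = Σx² − (Σx)²/n = 255.02 − 204.12 = 50.9
Sxy = Σxy − (Σx)(Σy)/n = 578.9 − 442.8 = 136.1
Syy = Σy² − (Σy)²/n = 1374 − 960.571429 = 413.428571
R² = Sxy²/(Sxx·Syy) = (136.1)²/(50.9·413.428571) = 0.880234

0.880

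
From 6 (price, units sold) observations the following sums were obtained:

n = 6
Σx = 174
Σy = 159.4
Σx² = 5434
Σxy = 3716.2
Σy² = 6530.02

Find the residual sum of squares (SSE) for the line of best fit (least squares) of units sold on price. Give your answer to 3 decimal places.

Sxx = Σx² − (Σx)²/n = 5434 − 5046 = 388
Sxy = Σxy − (Σx)(Σy)/n = 3716.2 − 4622.6 = -906.4
Syy = Σy² − (Σy)²/n = 6530.02 − 4234.726667 = 2295.293333
b = Sxy/Sxx = -906.4/388 = -2.336082
SSE = Syy − b·Sxy = 2295.293333 − (-2.336082)·(-906.4) = 177.868179

177.868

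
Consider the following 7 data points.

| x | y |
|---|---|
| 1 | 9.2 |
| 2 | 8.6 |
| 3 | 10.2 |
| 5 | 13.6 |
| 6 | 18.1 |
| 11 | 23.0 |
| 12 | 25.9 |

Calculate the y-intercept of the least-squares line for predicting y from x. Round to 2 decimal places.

6.45

n = 7, Σx = 40, Σy = 108.6, Σxy = 797.4, Σx² = 340
Sxx = Σx² − (Σx)²/n = 340 − 228.571429 = 111.428571
Sxy = Σxy − (Σx)(Σy)/n = 797.4 − 620.571429 = 176.828571
b = Sxy/Sxx = 176.828571/111.428571 = 1.586923
a = ȳ − b·x̄ = 15.514286 − 1.586923·5.714286 = 6.446154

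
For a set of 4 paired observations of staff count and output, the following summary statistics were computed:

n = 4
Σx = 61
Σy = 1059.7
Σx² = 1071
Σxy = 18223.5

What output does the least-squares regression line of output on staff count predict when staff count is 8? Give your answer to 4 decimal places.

158.6565

Sxx = Σx² − (Σx)²/n = 1071 − 930.25 = 140.75
Sxy = Σxy − (Σx)(Σy)/n = 18223.5 − 16160.425 = 2063.075
b = Sxy/Sxx = 2063.075/140.75 = 14.657726
a = ȳ − b·x̄ = 264.925 − 14.657726·15.25 = 41.394671
ŷ(8) = a + b·8 = 41.394671 + 14.657726·8 = 158.656483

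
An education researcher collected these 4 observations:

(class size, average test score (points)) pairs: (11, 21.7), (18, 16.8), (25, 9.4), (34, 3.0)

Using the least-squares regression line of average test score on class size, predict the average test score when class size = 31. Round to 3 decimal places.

n = 4, Σx = 88, Σy = 50.9, Σxy = 878.1, Σx² = 2226
Sxx = Σx² − (Σx)²/n = 2226 − 1936 = 290
Sxy = Σxy − (Σx)(Σy)/n = 878.1 − 1119.8 = -241.7
b = Sxy/Sxx = -241.7/290 = -0.833448
a = ȳ − b·x̄ = 12.725 − (-0.833448)·22 = 31.060862
ŷ(31) = a + b·31 = 31.060862 + (-0.833448)·31 = 5.223966

5.224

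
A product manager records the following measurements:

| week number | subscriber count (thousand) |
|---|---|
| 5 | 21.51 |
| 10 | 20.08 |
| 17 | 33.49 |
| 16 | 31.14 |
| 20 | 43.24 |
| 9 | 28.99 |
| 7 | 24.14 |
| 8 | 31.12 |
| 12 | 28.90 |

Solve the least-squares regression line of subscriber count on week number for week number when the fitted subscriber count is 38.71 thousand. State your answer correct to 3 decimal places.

20.036

n = 9, Σx = 104, Σy = 262.61, Σxy = 3266.37, Σx² = 1408
Sxx = Σx² − (Σx)²/n = 1408 − 1201.777778 = 206.222222
Sxy = Σxy − (Σx)(Σy)/n = 3266.37 − 3034.604444 = 231.765556
b = Sxy/Sxx = 231.765556/206.222222 = 1.123863
a = ȳ − b·x̄ = 29.178889 − 1.123863·11.555556 = 16.192026
Set a + b·x = 38.71: x = (38.71 − 16.192026) / 1.123863 = 20.036224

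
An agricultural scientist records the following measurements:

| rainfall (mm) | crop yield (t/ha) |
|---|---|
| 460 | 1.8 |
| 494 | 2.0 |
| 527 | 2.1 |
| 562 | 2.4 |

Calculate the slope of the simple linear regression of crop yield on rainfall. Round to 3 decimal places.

0.006

n = 4, Σx = 2043, Σy = 8.3, Σxy = 4271.5, Σx² = 1049209
Sxx = Σx² − (Σx)²/n = 1049209 − 1043462.25 = 5746.75
Sxy = Σxy − (Σx)(Σy)/n = 4271.5 − 4239.225 = 32.275
b = Sxy/Sxx = 32.275/5746.75 = 0.005616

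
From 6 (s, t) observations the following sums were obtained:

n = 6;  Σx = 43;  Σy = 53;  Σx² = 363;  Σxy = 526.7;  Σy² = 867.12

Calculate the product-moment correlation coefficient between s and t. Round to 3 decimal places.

0.993

Sxx = Σx² − (Σx)²/n = 363 − 308.166667 = 54.833333
Sxy = Σxy − (Σx)(Σy)/n = 526.7 − 379.833333 = 146.866667
Syy = Σy² − (Σy)²/n = 867.12 − 468.166667 = 398.953333
r = Sxy/√(Sxx·Syy) = 146.866667/√(21875.941111) = 146.866667/147.905176 = 0.992979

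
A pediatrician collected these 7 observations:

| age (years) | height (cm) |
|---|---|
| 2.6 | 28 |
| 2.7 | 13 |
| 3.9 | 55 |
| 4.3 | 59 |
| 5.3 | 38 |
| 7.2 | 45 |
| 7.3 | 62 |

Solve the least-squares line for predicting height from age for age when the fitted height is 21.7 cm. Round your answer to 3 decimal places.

0.998

n = 7, Σx = 33.3, Σy = 300, Σxy = 1554.1, Σx² = 180.97
Sxx = Σx² − (Σx)²/n = 180.97 − 158.412857 = 22.557143
Sxy = Σxy − (Σx)(Σy)/n = 1554.1 − 1427.142857 = 126.957143
b = Sxy/Sxx = 126.957143/22.557143 = 5.628246
a = ȳ − b·x̄ = 42.857143 − 5.628246·4.757143 = 16.082774
Set a + b·x = 21.7: x = (21.7 − 16.082774) / 5.628246 = 0.998042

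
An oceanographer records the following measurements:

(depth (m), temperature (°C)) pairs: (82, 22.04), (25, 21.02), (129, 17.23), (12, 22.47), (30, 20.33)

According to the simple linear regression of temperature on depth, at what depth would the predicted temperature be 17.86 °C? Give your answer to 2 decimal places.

n = 5, Σx = 278, Σy = 103.09, Σxy = 5434.99, Σx² = 25034
Sxx = Σx² − (Σx)²/n = 25034 − 15456.8 = 9577.2
Sxy = Σxy − (Σx)(Σy)/n = 5434.99 − 5731.804 = -296.814
b = Sxy/Sxx = -296.814/9577.2 = -0.030992
a = ȳ − b·x̄ = 20.618 − (-0.030992)·55.6 = 22.341140
Set a + b·x = 17.86: x = (17.86 − 22.341140) / (-0.030992) = 144.591482

144.59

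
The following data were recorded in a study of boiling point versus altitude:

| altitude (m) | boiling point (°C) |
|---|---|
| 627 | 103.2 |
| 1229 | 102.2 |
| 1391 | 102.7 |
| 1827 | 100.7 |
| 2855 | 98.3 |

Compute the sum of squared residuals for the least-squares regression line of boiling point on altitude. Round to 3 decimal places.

n = 5, Σx = 7929, Σy = 507.1, Σxy = 797791.3, Σx² = 15327405, Σy² = 51445.75
Sxx = Σx² − (Σx)²/n = 15327405 − 12573808.2 = 2753596.8
Sxy = Σxy − (Σx)(Σy)/n = 797791.3 − 804159.18 = -6367.88
Syy = Σy² − (Σy)²/n = 51445.75 − 51430.082 = 15.668
b = Sxy/Sxx = -6367.88/2753596.8 = -0.002313
SSE = Syy − b·Sxy = 15.668 − (-0.002313)·(-6367.88) = 0.941844

0.942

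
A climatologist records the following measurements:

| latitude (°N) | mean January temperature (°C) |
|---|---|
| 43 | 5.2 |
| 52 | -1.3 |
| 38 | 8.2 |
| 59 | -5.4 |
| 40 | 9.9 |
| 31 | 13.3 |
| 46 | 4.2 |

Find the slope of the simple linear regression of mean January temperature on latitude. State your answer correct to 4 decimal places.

-0.6891

n = 7, Σx = 309, Σy = 34.1, Σxy = 1150.5, Σx² = 14155
Sxx = Σx² − (Σx)²/n = 14155 − 13640.142857 = 514.857143
Sxy = Σxy − (Σx)(Σy)/n = 1150.5 − 1505.271429 = -354.771429
b = Sxy/Sxx = -354.771429/514.857143 = -0.689068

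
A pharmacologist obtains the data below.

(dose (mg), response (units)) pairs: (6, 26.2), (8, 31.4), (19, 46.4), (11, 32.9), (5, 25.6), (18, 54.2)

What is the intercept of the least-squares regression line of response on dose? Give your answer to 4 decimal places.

n = 6, Σx = 67, Σy = 216.7, Σxy = 2755.5, Σx² = 931
Sxx = Σx² − (Σx)²/n = 931 − 748.166667 = 182.833333
Sxy = Σxy − (Σx)(Σy)/n = 2755.5 − 2419.816667 = 335.683333
b = Sxy/Sxx = 335.683333/182.833333 = 1.836007
a = ȳ − b·x̄ = 36.116667 − 1.836007·11.166667 = 15.614585

15.6146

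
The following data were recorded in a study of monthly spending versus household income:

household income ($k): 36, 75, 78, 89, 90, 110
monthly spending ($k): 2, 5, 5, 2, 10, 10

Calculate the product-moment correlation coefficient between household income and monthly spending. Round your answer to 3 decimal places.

n = 6, Σx = 478, Σy = 34, Σxy = 3015, Σx² = 41126, Σy² = 258
Sxx = Σx² − (Σx)²/n = 41126 − 38080.666667 = 3045.333333
Sxy = Σxy − (Σx)(Σy)/n = 3015 − 2708.666667 = 306.333333
Syy = Σy² − (Σy)²/n = 258 − 192.666667 = 65.333333
r = Sxy/√(Sxx·Syy) = 306.333333/√(198961.777778) = 306.333333/446.051317 = 0.686767

0.687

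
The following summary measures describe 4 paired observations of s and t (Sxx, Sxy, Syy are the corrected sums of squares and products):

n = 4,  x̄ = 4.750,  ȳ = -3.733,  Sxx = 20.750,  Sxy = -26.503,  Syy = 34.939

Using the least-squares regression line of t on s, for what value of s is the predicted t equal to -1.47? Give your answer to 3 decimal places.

b = Sxy/Sxx = -26.503/20.75 = -1.277253
a = ȳ − b·x̄ = -3.733 − (-1.277253)·4.75 = 2.333952
Set a + b·x = -1.47: x = (-1.47 − 2.333952) / (-1.277253) = 2.978229

2.978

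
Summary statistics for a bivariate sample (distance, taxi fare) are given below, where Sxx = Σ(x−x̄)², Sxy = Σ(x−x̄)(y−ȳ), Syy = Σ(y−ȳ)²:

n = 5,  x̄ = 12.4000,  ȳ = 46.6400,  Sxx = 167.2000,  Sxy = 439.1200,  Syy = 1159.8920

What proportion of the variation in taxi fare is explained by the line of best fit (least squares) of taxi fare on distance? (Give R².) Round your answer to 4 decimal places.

R² = Sxy²/(Sxx·Syy) = (439.12)²/(167.2·1159.892) = 0.994289

0.9943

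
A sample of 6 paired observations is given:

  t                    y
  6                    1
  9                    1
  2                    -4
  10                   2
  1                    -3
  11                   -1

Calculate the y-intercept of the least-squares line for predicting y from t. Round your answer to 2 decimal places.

n = 6, Σx = 39, Σy = -4, Σxy = 13, Σx² = 343
Sxx = Σx² − (Σx)²/n = 343 − 253.5 = 89.5
Sxy = Σxy − (Σx)(Σy)/n = 13 − (-26) = 39
b = Sxy/Sxx = 39/89.5 = 0.435754
a = ȳ − b·x̄ = -0.666667 − 0.435754·6.5 = -3.499069

-3.50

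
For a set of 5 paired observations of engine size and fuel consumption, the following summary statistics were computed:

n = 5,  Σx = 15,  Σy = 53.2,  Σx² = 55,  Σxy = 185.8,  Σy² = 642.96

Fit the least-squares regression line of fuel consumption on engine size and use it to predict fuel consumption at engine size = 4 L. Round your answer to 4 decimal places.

Sxx = Σx² − (Σx)²/n = 55 − 45 = 10
Sxy = Σxy − (Σx)(Σy)/n = 185.8 − 159.6 = 26.2
b = Sxy/Sxx = 26.2/10 = 2.62
a = ȳ − b·x̄ = 10.64 − 2.62·3 = 2.78
ŷ(4) = a + b·4 = 2.78 + 2.62·4 = 13.26

13.2600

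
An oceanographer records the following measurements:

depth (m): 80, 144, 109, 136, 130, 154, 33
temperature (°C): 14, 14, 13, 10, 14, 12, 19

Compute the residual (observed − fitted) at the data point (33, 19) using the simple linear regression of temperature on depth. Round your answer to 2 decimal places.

1.15

n = 7, Σx = 786, Σy = 96, Σxy = 10208, Σx² = 99218
Sxx = Σx² − (Σx)²/n = 99218 − 88256.571429 = 10961.428571
Sxy = Σxy − (Σx)(Σy)/n = 10208 − 10779.428571 = -571.428571
b = Sxy/Sxx = -571.428571/10961.428571 = -0.052131
a = ȳ − b·x̄ = 13.714286 − (-0.052131)·112.285714 = 19.567835
ŷ(33) = 19.567835 + (-0.052131)·33 = 17.847517
residual = y − ŷ = 19 − 17.847517 = 1.152483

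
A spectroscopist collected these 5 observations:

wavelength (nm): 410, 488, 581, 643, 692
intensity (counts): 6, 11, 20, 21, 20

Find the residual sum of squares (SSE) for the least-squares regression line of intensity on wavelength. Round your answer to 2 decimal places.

21.52

n = 5, Σx = 2814, Σy = 78, Σxy = 46791, Σx² = 1636118, Σy² = 1398
Sxx = Σx² − (Σx)²/n = 1636118 − 1583719.2 = 52398.8
Sxy = Σxy − (Σx)(Σy)/n = 46791 − 43898.4 = 2892.6
Syy = Σy² − (Σy)²/n = 1398 − 1216.8 = 181.2
b = Sxy/Sxx = 2892.6/52398.8 = 0.055204
SSE = Syy − b·Sxy = 181.2 − 0.055204·2892.6 = 21.518199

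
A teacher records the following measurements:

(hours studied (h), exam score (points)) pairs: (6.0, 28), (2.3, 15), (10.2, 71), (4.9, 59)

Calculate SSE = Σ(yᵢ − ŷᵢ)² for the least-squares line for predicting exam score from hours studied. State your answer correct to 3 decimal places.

n = 4, Σx = 23.4, Σy = 173, Σxy = 1215.8, Σx² = 169.34, Σy² = 9531
Sxx = Σx² − (Σx)²/n = 169.34 − 136.89 = 32.45
Sxy = Σxy − (Σx)(Σy)/n = 1215.8 − 1012.05 = 203.75
Syy = Σy² − (Σy)²/n = 9531 − 7482.25 = 2048.75
b = Sxy/Sxx = 203.75/32.45 = 6.278891
SSE = Syy − b·Sxy = 2048.75 − 6.278891·203.75 = 769.426040

769.426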